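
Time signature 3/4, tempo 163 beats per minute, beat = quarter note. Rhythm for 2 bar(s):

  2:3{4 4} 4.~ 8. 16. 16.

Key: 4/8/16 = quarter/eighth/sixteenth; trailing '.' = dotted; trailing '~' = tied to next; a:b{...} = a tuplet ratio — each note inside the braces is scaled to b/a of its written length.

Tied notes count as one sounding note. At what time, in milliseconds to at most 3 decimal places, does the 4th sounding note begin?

note 4 onset = 21/4b = 1932.515ms

1. 0.0ms @ 0 + 552.147ms (3/2)
2. 552.147ms @ 3/2 + 552.147ms (3/2)
3. 1104.294ms @ 3 + 828.221ms (9/4)
4. 1932.515ms @ 21/4 + 138.037ms (3/8)
5. 2070.552ms @ 45/8 + 138.037ms (3/8)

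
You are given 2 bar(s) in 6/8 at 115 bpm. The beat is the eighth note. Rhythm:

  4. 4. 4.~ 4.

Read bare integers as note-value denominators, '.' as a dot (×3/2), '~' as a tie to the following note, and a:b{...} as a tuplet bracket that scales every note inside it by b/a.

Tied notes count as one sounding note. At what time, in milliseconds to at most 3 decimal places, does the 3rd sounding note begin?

1. 0.0ms @ 0 + 1565.217ms (3)
2. 1565.217ms @ 3 + 1565.217ms (3)
3. 3130.435ms @ 6 + 3130.435ms (6)

note 3 onset = 6b = 3130.435ms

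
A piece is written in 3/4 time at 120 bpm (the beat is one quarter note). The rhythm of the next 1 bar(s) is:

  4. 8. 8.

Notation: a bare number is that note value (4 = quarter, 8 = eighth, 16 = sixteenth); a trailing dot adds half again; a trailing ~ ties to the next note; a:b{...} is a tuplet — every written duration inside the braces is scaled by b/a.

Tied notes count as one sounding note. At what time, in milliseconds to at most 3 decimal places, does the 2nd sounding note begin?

1. 0.0ms @ 0 + 750.0ms (3/2)
2. 750.0ms @ 3/2 + 375.0ms (3/4)
3. 1125.0ms @ 9/4 + 375.0ms (3/4)

note 2 onset = 3/2b = 750.0ms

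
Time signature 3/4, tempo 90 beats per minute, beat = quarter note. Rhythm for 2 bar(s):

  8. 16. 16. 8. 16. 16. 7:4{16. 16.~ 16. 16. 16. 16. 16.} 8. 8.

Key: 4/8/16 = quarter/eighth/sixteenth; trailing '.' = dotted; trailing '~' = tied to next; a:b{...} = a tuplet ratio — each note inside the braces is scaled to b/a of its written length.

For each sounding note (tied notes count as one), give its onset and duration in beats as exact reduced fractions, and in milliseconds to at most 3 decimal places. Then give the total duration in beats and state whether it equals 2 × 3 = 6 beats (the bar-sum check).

1) 0.0ms=0b +500.0ms=3/4b
2) 500.0ms=3/4b +250.0ms=3/8b
3) 750.0ms=9/8b +250.0ms=3/8b
4) 1000.0ms=3/2b +500.0ms=3/4b
5) 1500.0ms=9/4b +250.0ms=3/8b
6) 1750.0ms=21/8b +250.0ms=3/8b
7) 2000.0ms=3b +142.857ms=3/14b
8) 2142.857ms=45/14b +285.714ms=3/7b
9) 2428.571ms=51/14b +142.857ms=3/14b
10) 2571.429ms=27/7b +142.857ms=3/14b
11) 2714.286ms=57/14b +142.857ms=3/14b
12) 2857.143ms=30/7b +142.857ms=3/14b
13) 3000.0ms=9/2b +500.0ms=3/4b
14) 3500.0ms=21/4b +500.0ms=3/4b
Σ=6b of 6 (90bpm 3/4) — PASS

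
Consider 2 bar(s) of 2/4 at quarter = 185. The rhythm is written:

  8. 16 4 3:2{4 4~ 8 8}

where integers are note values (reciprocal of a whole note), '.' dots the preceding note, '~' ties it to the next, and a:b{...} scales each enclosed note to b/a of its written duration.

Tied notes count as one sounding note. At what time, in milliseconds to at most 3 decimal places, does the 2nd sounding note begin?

note 2 onset = 3/4b = 243.243ms

1. 0.0ms @ 0 + 243.243ms (3/4)
2. 243.243ms @ 3/4 + 81.081ms (1/4)
3. 324.324ms @ 1 + 324.324ms (1)
4. 648.649ms @ 2 + 216.216ms (2/3)
5. 864.865ms @ 8/3 + 324.324ms (1)
6. 1189.189ms @ 11/3 + 108.108ms (1/3)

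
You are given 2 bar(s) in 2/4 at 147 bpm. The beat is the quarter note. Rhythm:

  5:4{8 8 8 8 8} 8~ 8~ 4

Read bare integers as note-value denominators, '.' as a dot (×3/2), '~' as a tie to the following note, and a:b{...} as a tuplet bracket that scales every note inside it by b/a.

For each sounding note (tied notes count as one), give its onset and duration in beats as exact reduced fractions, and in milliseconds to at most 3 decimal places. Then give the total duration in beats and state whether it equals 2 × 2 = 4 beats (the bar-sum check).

1) 0.0ms=0b +163.265ms=2/5b
2) 163.265ms=2/5b +163.265ms=2/5b
3) 326.531ms=4/5b +163.265ms=2/5b
4) 489.796ms=6/5b +163.265ms=2/5b
5) 653.061ms=8/5b +163.265ms=2/5b
6) 816.327ms=2b +816.327ms=2b
Σ=4b of 4 (147bpm 2/4) — PASS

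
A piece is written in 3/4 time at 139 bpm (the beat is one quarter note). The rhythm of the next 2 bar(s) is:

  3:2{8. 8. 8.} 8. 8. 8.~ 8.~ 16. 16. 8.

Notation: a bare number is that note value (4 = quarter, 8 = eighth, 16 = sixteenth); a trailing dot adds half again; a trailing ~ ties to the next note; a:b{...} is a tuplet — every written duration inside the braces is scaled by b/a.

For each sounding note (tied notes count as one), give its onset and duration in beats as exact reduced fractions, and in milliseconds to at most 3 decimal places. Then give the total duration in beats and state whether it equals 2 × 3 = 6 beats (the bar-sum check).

1) 0.0ms=0b +215.827ms=1/2b
2) 215.827ms=1/2b +215.827ms=1/2b
3) 431.655ms=1b +215.827ms=1/2b
4) 647.482ms=3/2b +323.741ms=3/4b
5) 971.223ms=9/4b +323.741ms=3/4b
6) 1294.964ms=3b +809.353ms=15/8b
7) 2104.317ms=39/8b +161.871ms=3/8b
8) 2266.187ms=21/4b +323.741ms=3/4b
Σ=6b of 6 (139bpm 3/4) — PASS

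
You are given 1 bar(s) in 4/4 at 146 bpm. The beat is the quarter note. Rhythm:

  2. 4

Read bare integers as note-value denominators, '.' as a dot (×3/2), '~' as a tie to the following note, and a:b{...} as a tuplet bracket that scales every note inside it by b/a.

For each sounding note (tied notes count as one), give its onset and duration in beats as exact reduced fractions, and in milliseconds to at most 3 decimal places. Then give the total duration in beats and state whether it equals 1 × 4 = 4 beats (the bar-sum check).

1) 0.0ms=0b +1232.877ms=3b
2) 1232.877ms=3b +410.959ms=1b
Σ=4b of 4 (146bpm 4/4) — PASS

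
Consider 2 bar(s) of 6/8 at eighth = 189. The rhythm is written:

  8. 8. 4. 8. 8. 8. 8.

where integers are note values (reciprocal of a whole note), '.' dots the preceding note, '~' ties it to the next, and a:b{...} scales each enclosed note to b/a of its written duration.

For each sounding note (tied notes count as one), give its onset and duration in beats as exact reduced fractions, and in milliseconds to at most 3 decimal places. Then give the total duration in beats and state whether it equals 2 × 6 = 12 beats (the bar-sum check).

1) 0.0ms=0b +476.19ms=3/2b
2) 476.19ms=3/2b +476.19ms=3/2b
3) 952.381ms=3b +952.381ms=3b
4) 1904.762ms=6b +476.19ms=3/2b
5) 2380.952ms=15/2b +476.19ms=3/2b
6) 2857.143ms=9b +476.19ms=3/2b
7) 3333.333ms=21/2b +476.19ms=3/2b
Σ=12b of 12 (189bpm 6/8) — PASS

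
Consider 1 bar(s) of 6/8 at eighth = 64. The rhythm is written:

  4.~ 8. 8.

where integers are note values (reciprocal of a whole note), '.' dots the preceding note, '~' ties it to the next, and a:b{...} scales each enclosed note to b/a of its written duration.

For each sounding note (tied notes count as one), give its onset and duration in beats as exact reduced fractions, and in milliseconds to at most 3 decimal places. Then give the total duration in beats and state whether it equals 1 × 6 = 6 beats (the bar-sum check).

1) 0.0ms=0b +4218.75ms=9/2b
2) 4218.75ms=9/2b +1406.25ms=3/2b
Σ=6b of 6 (64bpm 6/8) — PASS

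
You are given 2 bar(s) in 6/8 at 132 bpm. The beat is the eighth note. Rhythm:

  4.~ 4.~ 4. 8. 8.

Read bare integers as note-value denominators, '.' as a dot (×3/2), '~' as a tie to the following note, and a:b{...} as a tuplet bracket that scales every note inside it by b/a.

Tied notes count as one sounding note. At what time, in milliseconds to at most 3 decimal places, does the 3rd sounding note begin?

1. 0.0ms @ 0 + 4090.909ms (9)
2. 4090.909ms @ 9 + 681.818ms (3/2)
3. 4772.727ms @ 21/2 + 681.818ms (3/2)

note 3 onset = 21/2b = 4772.727ms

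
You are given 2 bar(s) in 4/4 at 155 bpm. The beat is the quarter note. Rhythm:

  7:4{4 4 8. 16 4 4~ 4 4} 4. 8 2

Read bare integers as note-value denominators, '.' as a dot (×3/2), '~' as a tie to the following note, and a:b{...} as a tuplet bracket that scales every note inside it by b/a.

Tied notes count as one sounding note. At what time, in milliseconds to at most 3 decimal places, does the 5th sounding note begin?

note 5 onset = 12/7b = 663.594ms

1. 0.0ms @ 0 + 221.198ms (4/7)
2. 221.198ms @ 4/7 + 221.198ms (4/7)
3. 442.396ms @ 8/7 + 165.899ms (3/7)
4. 608.295ms @ 11/7 + 55.3ms (1/7)
5. 663.594ms @ 12/7 + 221.198ms (4/7)
6. 884.793ms @ 16/7 + 442.396ms (8/7)
7. 1327.189ms @ 24/7 + 221.198ms (4/7)
8. 1548.387ms @ 4 + 580.645ms (3/2)
9. 2129.032ms @ 11/2 + 193.548ms (1/2)
10. 2322.581ms @ 6 + 774.194ms (2)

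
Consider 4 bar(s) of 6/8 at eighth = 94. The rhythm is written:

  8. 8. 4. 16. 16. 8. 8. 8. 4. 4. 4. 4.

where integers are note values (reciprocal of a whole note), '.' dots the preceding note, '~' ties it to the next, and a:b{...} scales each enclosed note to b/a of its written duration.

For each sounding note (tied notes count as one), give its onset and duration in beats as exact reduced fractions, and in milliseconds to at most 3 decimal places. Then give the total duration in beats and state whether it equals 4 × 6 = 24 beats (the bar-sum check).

1) 0.0ms=0b +957.447ms=3/2b
2) 957.447ms=3/2b +957.447ms=3/2b
3) 1914.894ms=3b +1914.894ms=3b
4) 3829.787ms=6b +478.723ms=3/4b
5) 4308.511ms=27/4b +478.723ms=3/4b
6) 4787.234ms=15/2b +957.447ms=3/2b
7) 5744.681ms=9b +957.447ms=3/2b
8) 6702.128ms=21/2b +957.447ms=3/2b
9) 7659.574ms=12b +1914.894ms=3b
10) 9574.468ms=15b +1914.894ms=3b
11) 11489.362ms=18b +1914.894ms=3b
12) 13404.255ms=21b +1914.894ms=3b
Σ=24b of 24 (94bpm 6/8) — PASS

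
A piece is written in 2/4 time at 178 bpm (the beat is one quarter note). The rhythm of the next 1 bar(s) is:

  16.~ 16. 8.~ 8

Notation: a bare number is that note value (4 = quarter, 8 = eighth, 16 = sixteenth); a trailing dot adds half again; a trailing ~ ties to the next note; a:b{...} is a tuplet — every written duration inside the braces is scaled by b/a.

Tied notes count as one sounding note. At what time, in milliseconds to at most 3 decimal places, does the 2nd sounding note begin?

1. 0.0ms @ 0 + 252.809ms (3/4)
2. 252.809ms @ 3/4 + 421.348ms (5/4)

note 2 onset = 3/4b = 252.809ms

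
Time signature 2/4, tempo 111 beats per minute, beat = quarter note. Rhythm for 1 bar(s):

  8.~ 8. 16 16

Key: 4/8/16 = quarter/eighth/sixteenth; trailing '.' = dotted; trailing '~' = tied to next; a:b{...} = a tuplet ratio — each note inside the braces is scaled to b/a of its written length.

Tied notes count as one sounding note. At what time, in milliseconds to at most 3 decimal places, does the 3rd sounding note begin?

note 3 onset = 7/4b = 945.946ms

1. 0.0ms @ 0 + 810.811ms (3/2)
2. 810.811ms @ 3/2 + 135.135ms (1/4)
3. 945.946ms @ 7/4 + 135.135ms (1/4)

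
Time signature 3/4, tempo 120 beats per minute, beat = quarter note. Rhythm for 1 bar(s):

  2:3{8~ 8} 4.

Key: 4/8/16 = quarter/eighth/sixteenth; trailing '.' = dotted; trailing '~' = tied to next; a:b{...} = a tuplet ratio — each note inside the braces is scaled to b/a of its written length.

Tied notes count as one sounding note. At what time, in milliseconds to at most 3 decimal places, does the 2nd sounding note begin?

1. 0.0ms @ 0 + 750.0ms (3/2)
2. 750.0ms @ 3/2 + 750.0ms (3/2)

note 2 onset = 3/2b = 750.0ms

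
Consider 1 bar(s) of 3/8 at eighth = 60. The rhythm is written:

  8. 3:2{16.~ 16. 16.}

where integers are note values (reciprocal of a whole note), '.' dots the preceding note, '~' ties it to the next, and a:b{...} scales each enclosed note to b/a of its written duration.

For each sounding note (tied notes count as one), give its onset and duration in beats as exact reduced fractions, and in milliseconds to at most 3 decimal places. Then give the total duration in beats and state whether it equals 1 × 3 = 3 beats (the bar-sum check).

1) 0.0ms=0b +1500.0ms=3/2b
2) 1500.0ms=3/2b +1000.0ms=1b
3) 2500.0ms=5/2b +500.0ms=1/2b
Σ=3b of 3 (60bpm 3/8) — PASS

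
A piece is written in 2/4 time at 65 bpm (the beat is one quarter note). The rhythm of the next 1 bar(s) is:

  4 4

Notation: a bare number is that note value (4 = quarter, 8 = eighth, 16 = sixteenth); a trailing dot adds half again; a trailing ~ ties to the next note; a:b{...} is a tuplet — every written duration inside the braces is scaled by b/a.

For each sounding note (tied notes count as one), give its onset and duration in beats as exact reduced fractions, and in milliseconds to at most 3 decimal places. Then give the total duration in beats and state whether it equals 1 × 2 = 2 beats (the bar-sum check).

1) 0.0ms=0b +923.077ms=1b
2) 923.077ms=1b +923.077ms=1b
Σ=2b of 2 (65bpm 2/4) — PASS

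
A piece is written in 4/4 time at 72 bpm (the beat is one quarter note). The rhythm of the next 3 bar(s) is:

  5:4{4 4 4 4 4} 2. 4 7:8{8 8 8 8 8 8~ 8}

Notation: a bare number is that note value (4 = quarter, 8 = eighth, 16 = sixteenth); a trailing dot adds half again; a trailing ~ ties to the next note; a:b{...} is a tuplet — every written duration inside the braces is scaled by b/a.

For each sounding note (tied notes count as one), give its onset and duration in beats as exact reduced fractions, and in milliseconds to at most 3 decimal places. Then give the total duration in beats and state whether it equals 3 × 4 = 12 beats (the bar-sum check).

1) 0.0ms=0b +666.667ms=4/5b
2) 666.667ms=4/5b +666.667ms=4/5b
3) 1333.333ms=8/5b +666.667ms=4/5b
4) 2000.0ms=12/5b +666.667ms=4/5b
5) 2666.667ms=16/5b +666.667ms=4/5b
6) 3333.333ms=4b +2500.0ms=3b
7) 5833.333ms=7b +833.333ms=1b
8) 6666.667ms=8b +476.19ms=4/7b
9) 7142.857ms=60/7b +476.19ms=4/7b
10) 7619.048ms=64/7b +476.19ms=4/7b
11) 8095.238ms=68/7b +476.19ms=4/7b
12) 8571.429ms=72/7b +476.19ms=4/7b
13) 9047.619ms=76/7b +952.381ms=8/7b
Σ=12b of 12 (72bpm 4/4) — PASS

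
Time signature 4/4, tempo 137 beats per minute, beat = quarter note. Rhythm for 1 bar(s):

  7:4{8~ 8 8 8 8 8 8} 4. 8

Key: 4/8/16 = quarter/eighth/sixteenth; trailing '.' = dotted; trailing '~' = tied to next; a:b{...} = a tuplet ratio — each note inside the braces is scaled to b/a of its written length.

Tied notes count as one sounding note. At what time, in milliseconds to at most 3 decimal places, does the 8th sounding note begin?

note 8 onset = 7/2b = 1532.847ms

1. 0.0ms @ 0 + 250.261ms (4/7)
2. 250.261ms @ 4/7 + 125.13ms (2/7)
3. 375.391ms @ 6/7 + 125.13ms (2/7)
4. 500.521ms @ 8/7 + 125.13ms (2/7)
5. 625.652ms @ 10/7 + 125.13ms (2/7)
6. 750.782ms @ 12/7 + 125.13ms (2/7)
7. 875.912ms @ 2 + 656.934ms (3/2)
8. 1532.847ms @ 7/2 + 218.978ms (1/2)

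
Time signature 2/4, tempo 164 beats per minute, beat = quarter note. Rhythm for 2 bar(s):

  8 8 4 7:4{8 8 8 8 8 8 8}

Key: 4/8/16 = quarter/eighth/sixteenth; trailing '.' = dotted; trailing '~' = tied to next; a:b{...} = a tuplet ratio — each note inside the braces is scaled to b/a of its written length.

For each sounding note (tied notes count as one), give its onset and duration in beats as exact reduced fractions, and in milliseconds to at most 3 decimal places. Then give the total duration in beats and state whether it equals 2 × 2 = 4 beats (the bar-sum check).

1) 0.0ms=0b +182.927ms=1/2b
2) 182.927ms=1/2b +182.927ms=1/2b
3) 365.854ms=1b +365.854ms=1b
4) 731.707ms=2b +104.53ms=2/7b
5) 836.237ms=16/7b +104.53ms=2/7b
6) 940.767ms=18/7b +104.53ms=2/7b
7) 1045.296ms=20/7b +104.53ms=2/7b
8) 1149.826ms=22/7b +104.53ms=2/7b
9) 1254.355ms=24/7b +104.53ms=2/7b
10) 1358.885ms=26/7b +104.53ms=2/7b
Σ=4b of 4 (164bpm 2/4) — PASS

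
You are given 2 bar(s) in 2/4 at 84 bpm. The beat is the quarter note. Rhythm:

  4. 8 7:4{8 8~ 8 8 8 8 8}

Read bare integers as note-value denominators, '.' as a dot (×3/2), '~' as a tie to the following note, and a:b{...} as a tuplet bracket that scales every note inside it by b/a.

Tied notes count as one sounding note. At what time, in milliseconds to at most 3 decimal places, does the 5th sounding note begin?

note 5 onset = 20/7b = 2040.816ms

1. 0.0ms @ 0 + 1071.429ms (3/2)
2. 1071.429ms @ 3/2 + 357.143ms (1/2)
3. 1428.571ms @ 2 + 204.082ms (2/7)
4. 1632.653ms @ 16/7 + 408.163ms (4/7)
5. 2040.816ms @ 20/7 + 204.082ms (2/7)
6. 2244.898ms @ 22/7 + 204.082ms (2/7)
7. 2448.98ms @ 24/7 + 204.082ms (2/7)
8. 2653.061ms @ 26/7 + 204.082ms (2/7)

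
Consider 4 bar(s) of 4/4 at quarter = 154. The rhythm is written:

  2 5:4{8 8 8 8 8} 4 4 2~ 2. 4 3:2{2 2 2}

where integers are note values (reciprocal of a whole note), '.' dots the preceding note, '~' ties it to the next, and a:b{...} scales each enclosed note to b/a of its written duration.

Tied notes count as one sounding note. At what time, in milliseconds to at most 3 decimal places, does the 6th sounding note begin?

note 6 onset = 18/5b = 1402.597ms

1. 0.0ms @ 0 + 779.221ms (2)
2. 779.221ms @ 2 + 155.844ms (2/5)
3. 935.065ms @ 12/5 + 155.844ms (2/5)
4. 1090.909ms @ 14/5 + 155.844ms (2/5)
5. 1246.753ms @ 16/5 + 155.844ms (2/5)
6. 1402.597ms @ 18/5 + 155.844ms (2/5)
7. 1558.442ms @ 4 + 389.61ms (1)
8. 1948.052ms @ 5 + 389.61ms (1)
9. 2337.662ms @ 6 + 1948.052ms (5)
10. 4285.714ms @ 11 + 389.61ms (1)
11. 4675.325ms @ 12 + 519.481ms (4/3)
12. 5194.805ms @ 40/3 + 519.481ms (4/3)
13. 5714.286ms @ 44/3 + 519.481ms (4/3)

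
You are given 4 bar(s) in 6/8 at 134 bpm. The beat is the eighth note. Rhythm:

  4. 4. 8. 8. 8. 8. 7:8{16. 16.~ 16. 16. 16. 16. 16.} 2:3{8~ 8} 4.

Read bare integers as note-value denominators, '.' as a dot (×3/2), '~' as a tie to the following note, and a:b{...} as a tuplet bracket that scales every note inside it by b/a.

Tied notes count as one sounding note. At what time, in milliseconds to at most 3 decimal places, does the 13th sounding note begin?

note 13 onset = 18b = 8059.701ms

1. 0.0ms @ 0 + 1343.284ms (3)
2. 1343.284ms @ 3 + 1343.284ms (3)
3. 2686.567ms @ 6 + 671.642ms (3/2)
4. 3358.209ms @ 15/2 + 671.642ms (3/2)
5. 4029.851ms @ 9 + 671.642ms (3/2)
6. 4701.493ms @ 21/2 + 671.642ms (3/2)
7. 5373.134ms @ 12 + 383.795ms (6/7)
8. 5756.93ms @ 90/7 + 767.591ms (12/7)
9. 6524.52ms @ 102/7 + 383.795ms (6/7)
10. 6908.316ms @ 108/7 + 383.795ms (6/7)
11. 7292.111ms @ 114/7 + 383.795ms (6/7)
12. 7675.906ms @ 120/7 + 383.795ms (6/7)
13. 8059.701ms @ 18 + 1343.284ms (3)
14. 9402.985ms @ 21 + 1343.284ms (3)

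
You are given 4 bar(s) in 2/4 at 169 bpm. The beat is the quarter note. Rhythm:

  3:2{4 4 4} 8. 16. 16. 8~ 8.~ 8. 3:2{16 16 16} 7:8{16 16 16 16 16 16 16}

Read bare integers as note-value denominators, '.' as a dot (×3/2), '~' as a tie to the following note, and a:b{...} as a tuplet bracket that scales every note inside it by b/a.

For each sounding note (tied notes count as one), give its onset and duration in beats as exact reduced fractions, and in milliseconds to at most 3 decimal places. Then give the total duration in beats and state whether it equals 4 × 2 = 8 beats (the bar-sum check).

1) 0.0ms=0b +236.686ms=2/3b
2) 236.686ms=2/3b +236.686ms=2/3b
3) 473.373ms=4/3b +236.686ms=2/3b
4) 710.059ms=2b +266.272ms=3/4b
5) 976.331ms=11/4b +133.136ms=3/8b
6) 1109.467ms=25/8b +133.136ms=3/8b
7) 1242.604ms=7/2b +710.059ms=2b
8) 1952.663ms=11/2b +59.172ms=1/6b
9) 2011.834ms=17/3b +59.172ms=1/6b
10) 2071.006ms=35/6b +59.172ms=1/6b
11) 2130.178ms=6b +101.437ms=2/7b
12) 2231.615ms=44/7b +101.437ms=2/7b
13) 2333.052ms=46/7b +101.437ms=2/7b
14) 2434.489ms=48/7b +101.437ms=2/7b
15) 2535.926ms=50/7b +101.437ms=2/7b
16) 2637.363ms=52/7b +101.437ms=2/7b
17) 2738.8ms=54/7b +101.437ms=2/7b
Σ=8b of 8 (169bpm 2/4) — PASS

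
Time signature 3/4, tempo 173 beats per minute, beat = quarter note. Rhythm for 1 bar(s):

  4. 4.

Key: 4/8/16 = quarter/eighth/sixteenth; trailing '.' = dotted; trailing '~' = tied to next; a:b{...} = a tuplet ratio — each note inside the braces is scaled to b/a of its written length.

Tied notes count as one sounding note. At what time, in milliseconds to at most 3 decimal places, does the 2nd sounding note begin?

1. 0.0ms @ 0 + 520.231ms (3/2)
2. 520.231ms @ 3/2 + 520.231ms (3/2)

note 2 onset = 3/2b = 520.231ms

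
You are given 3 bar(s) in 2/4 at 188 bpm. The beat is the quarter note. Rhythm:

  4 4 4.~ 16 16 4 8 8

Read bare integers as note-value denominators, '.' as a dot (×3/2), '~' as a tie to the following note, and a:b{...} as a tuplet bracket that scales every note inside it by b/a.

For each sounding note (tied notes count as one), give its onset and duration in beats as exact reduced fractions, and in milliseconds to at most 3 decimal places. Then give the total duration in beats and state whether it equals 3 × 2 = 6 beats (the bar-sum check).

1) 0.0ms=0b +319.149ms=1b
2) 319.149ms=1b +319.149ms=1b
3) 638.298ms=2b +558.511ms=7/4b
4) 1196.809ms=15/4b +79.787ms=1/4b
5) 1276.596ms=4b +319.149ms=1b
6) 1595.745ms=5b +159.574ms=1/2b
7) 1755.319ms=11/2b +159.574ms=1/2b
Σ=6b of 6 (188bpm 2/4) — PASS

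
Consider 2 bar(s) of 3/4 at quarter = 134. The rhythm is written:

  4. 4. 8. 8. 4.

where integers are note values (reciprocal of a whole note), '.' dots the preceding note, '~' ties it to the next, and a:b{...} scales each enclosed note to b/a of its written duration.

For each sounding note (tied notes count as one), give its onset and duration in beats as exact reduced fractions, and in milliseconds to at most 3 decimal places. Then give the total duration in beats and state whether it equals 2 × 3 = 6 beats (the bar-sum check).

1) 0.0ms=0b +671.642ms=3/2b
2) 671.642ms=3/2b +671.642ms=3/2b
3) 1343.284ms=3b +335.821ms=3/4b
4) 1679.104ms=15/4b +335.821ms=3/4b
5) 2014.925ms=9/2b +671.642ms=3/2b
Σ=6b of 6 (134bpm 3/4) — PASS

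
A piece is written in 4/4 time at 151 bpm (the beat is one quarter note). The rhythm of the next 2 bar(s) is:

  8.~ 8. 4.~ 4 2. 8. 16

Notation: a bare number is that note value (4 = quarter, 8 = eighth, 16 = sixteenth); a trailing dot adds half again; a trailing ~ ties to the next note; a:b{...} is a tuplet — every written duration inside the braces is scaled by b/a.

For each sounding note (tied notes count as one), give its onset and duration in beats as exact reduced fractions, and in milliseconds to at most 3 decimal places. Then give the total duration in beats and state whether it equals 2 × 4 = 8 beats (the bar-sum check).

1) 0.0ms=0b +596.026ms=3/2b
2) 596.026ms=3/2b +993.377ms=5/2b
3) 1589.404ms=4b +1192.053ms=3b
4) 2781.457ms=7b +298.013ms=3/4b
5) 3079.47ms=31/4b +99.338ms=1/4b
Σ=8b of 8 (151bpm 4/4) — PASS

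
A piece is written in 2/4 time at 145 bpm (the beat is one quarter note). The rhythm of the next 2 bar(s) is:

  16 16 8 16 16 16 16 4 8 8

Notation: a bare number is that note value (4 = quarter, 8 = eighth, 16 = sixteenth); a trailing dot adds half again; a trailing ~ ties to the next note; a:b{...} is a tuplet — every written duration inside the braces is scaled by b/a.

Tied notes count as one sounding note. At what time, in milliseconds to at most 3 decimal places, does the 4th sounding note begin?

note 4 onset = 1b = 413.793ms

1. 0.0ms @ 0 + 103.448ms (1/4)
2. 103.448ms @ 1/4 + 103.448ms (1/4)
3. 206.897ms @ 1/2 + 206.897ms (1/2)
4. 413.793ms @ 1 + 103.448ms (1/4)
5. 517.241ms @ 5/4 + 103.448ms (1/4)
6. 620.69ms @ 3/2 + 103.448ms (1/4)
7. 724.138ms @ 7/4 + 103.448ms (1/4)
8. 827.586ms @ 2 + 413.793ms (1)
9. 1241.379ms @ 3 + 206.897ms (1/2)
10. 1448.276ms @ 7/2 + 206.897ms (1/2)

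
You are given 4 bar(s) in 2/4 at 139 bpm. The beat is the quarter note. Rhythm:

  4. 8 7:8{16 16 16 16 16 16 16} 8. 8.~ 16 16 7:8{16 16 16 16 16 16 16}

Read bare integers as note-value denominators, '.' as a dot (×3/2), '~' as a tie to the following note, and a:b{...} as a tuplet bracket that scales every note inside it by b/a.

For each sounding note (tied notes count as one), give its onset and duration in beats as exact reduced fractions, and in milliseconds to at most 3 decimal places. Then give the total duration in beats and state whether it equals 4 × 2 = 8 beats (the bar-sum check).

1) 0.0ms=0b +647.482ms=3/2b
2) 647.482ms=3/2b +215.827ms=1/2b
3) 863.309ms=2b +123.33ms=2/7b
4) 986.639ms=16/7b +123.33ms=2/7b
5) 1109.969ms=18/7b +123.33ms=2/7b
6) 1233.299ms=20/7b +123.33ms=2/7b
7) 1356.629ms=22/7b +123.33ms=2/7b
8) 1479.959ms=24/7b +123.33ms=2/7b
9) 1603.289ms=26/7b +123.33ms=2/7b
10) 1726.619ms=4b +323.741ms=3/4b
11) 2050.36ms=19/4b +431.655ms=1b
12) 2482.014ms=23/4b +107.914ms=1/4b
13) 2589.928ms=6b +123.33ms=2/7b
14) 2713.258ms=44/7b +123.33ms=2/7b
15) 2836.588ms=46/7b +123.33ms=2/7b
16) 2959.918ms=48/7b +123.33ms=2/7b
17) 3083.248ms=50/7b +123.33ms=2/7b
18) 3206.578ms=52/7b +123.33ms=2/7b
19) 3329.908ms=54/7b +123.33ms=2/7b
Σ=8b of 8 (139bpm 2/4) — PASS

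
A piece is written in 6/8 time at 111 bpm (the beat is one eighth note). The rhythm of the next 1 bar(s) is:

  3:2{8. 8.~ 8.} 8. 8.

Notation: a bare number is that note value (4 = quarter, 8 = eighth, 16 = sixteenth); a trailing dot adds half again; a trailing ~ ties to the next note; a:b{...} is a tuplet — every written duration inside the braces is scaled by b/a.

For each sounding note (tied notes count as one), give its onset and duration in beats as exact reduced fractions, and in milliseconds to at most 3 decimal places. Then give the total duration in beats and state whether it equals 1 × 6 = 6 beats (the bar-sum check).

1) 0.0ms=0b +540.541ms=1b
2) 540.541ms=1b +1081.081ms=2b
3) 1621.622ms=3b +810.811ms=3/2b
4) 2432.432ms=9/2b +810.811ms=3/2b
Σ=6b of 6 (111bpm 6/8) — PASS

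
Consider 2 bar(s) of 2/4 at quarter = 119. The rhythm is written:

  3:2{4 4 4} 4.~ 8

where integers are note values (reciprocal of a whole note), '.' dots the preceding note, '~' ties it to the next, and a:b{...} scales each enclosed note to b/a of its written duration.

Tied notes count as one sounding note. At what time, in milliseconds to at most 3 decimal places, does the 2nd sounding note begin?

note 2 onset = 2/3b = 336.134ms

1. 0.0ms @ 0 + 336.134ms (2/3)
2. 336.134ms @ 2/3 + 336.134ms (2/3)
3. 672.269ms @ 4/3 + 336.134ms (2/3)
4. 1008.403ms @ 2 + 1008.403ms (2)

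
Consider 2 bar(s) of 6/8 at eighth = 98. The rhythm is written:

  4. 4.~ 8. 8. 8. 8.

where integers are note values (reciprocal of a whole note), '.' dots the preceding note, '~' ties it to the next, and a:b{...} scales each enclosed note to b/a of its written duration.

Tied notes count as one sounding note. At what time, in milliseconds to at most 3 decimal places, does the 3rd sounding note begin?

note 3 onset = 15/2b = 4591.837ms

1. 0.0ms @ 0 + 1836.735ms (3)
2. 1836.735ms @ 3 + 2755.102ms (9/2)
3. 4591.837ms @ 15/2 + 918.367ms (3/2)
4. 5510.204ms @ 9 + 918.367ms (3/2)
5. 6428.571ms @ 21/2 + 918.367ms (3/2)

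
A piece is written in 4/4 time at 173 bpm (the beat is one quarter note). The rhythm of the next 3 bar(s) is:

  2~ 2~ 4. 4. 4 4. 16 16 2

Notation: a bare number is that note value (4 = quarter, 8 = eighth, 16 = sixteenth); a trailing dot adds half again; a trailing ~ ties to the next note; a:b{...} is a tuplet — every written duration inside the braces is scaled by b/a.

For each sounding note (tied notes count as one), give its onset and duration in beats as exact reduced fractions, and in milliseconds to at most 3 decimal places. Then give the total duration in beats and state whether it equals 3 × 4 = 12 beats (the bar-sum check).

1) 0.0ms=0b +1907.514ms=11/2b
2) 1907.514ms=11/2b +520.231ms=3/2b
3) 2427.746ms=7b +346.821ms=1b
4) 2774.566ms=8b +520.231ms=3/2b
5) 3294.798ms=19/2b +86.705ms=1/4b
6) 3381.503ms=39/4b +86.705ms=1/4b
7) 3468.208ms=10b +693.642ms=2b
Σ=12b of 12 (173bpm 4/4) — PASS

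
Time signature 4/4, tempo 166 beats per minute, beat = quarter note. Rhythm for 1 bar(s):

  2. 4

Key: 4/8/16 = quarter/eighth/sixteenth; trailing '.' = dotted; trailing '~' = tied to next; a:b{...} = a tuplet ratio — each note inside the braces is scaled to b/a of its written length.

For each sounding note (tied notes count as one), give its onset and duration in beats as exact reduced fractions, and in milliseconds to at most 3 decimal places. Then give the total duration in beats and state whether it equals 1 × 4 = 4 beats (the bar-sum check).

1) 0.0ms=0b +1084.337ms=3b
2) 1084.337ms=3b +361.446ms=1b
Σ=4b of 4 (166bpm 4/4) — PASS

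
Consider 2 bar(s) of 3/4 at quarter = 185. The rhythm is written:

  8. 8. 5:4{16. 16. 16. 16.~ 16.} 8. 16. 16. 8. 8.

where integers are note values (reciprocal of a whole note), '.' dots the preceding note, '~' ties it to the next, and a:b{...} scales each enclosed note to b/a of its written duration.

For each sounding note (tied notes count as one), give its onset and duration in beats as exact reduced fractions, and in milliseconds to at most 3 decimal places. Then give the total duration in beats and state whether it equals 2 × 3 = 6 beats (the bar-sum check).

1) 0.0ms=0b +243.243ms=3/4b
2) 243.243ms=3/4b +243.243ms=3/4b
3) 486.486ms=3/2b +97.297ms=3/10b
4) 583.784ms=9/5b +97.297ms=3/10b
5) 681.081ms=21/10b +97.297ms=3/10b
6) 778.378ms=12/5b +194.595ms=3/5b
7) 972.973ms=3b +243.243ms=3/4b
8) 1216.216ms=15/4b +121.622ms=3/8b
9) 1337.838ms=33/8b +121.622ms=3/8b
10) 1459.459ms=9/2b +243.243ms=3/4b
11) 1702.703ms=21/4b +243.243ms=3/4b
Σ=6b of 6 (185bpm 3/4) — PASS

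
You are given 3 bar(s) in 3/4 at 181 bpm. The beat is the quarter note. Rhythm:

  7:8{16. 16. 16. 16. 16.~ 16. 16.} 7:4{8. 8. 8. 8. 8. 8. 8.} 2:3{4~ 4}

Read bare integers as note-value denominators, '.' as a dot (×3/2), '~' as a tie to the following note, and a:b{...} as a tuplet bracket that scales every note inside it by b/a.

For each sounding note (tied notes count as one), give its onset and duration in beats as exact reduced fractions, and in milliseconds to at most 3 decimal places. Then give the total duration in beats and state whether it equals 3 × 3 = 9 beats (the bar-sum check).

1) 0.0ms=0b +142.068ms=3/7b
2) 142.068ms=3/7b +142.068ms=3/7b
3) 284.136ms=6/7b +142.068ms=3/7b
4) 426.204ms=9/7b +142.068ms=3/7b
5) 568.272ms=12/7b +284.136ms=6/7b
6) 852.407ms=18/7b +142.068ms=3/7b
7) 994.475ms=3b +142.068ms=3/7b
8) 1136.543ms=24/7b +142.068ms=3/7b
9) 1278.611ms=27/7b +142.068ms=3/7b
10) 1420.679ms=30/7b +142.068ms=3/7b
11) 1562.747ms=33/7b +142.068ms=3/7b
12) 1704.815ms=36/7b +142.068ms=3/7b
13) 1846.882ms=39/7b +142.068ms=3/7b
14) 1988.95ms=6b +994.475ms=3b
Σ=9b of 9 (181bpm 3/4) — PASS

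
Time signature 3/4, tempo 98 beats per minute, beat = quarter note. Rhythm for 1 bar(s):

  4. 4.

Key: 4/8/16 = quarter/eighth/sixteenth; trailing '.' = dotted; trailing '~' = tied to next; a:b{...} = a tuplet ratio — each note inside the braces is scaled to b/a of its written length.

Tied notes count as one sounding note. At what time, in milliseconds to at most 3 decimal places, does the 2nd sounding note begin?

note 2 onset = 3/2b = 918.367ms

1. 0.0ms @ 0 + 918.367ms (3/2)
2. 918.367ms @ 3/2 + 918.367ms (3/2)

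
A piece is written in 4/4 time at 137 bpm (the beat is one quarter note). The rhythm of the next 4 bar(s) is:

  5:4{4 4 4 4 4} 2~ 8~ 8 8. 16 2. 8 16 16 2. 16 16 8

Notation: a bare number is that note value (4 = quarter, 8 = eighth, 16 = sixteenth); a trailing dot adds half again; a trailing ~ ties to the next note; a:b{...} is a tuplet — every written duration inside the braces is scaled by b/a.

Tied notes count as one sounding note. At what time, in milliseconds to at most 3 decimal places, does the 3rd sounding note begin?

1. 0.0ms @ 0 + 350.365ms (4/5)
2. 350.365ms @ 4/5 + 350.365ms (4/5)
3. 700.73ms @ 8/5 + 350.365ms (4/5)
4. 1051.095ms @ 12/5 + 350.365ms (4/5)
5. 1401.46ms @ 16/5 + 350.365ms (4/5)
6. 1751.825ms @ 4 + 1313.869ms (3)
7. 3065.693ms @ 7 + 328.467ms (3/4)
8. 3394.161ms @ 31/4 + 109.489ms (1/4)
9. 3503.65ms @ 8 + 1313.869ms (3)
10. 4817.518ms @ 11 + 218.978ms (1/2)
11. 5036.496ms @ 23/2 + 109.489ms (1/4)
12. 5145.985ms @ 47/4 + 109.489ms (1/4)
13. 5255.474ms @ 12 + 1313.869ms (3)
14. 6569.343ms @ 15 + 109.489ms (1/4)
15. 6678.832ms @ 61/4 + 109.489ms (1/4)
16. 6788.321ms @ 31/2 + 218.978ms (1/2)

note 3 onset = 8/5b = 700.73ms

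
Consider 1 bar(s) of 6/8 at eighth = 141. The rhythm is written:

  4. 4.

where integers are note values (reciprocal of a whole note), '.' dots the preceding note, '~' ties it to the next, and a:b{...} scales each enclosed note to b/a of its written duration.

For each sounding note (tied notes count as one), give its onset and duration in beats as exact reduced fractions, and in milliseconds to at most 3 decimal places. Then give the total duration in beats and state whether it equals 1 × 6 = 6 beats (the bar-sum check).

1) 0.0ms=0b +1276.596ms=3b
2) 1276.596ms=3b +1276.596ms=3b
Σ=6b of 6 (141bpm 6/8) — PASS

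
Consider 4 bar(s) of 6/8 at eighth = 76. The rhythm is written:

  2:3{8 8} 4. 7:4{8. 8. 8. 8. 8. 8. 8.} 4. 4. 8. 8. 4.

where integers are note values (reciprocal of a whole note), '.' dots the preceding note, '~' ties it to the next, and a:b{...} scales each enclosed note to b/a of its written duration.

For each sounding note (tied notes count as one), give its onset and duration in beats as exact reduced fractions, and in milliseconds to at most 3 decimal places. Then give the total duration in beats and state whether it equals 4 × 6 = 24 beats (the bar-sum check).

1) 0.0ms=0b +1184.211ms=3/2b
2) 1184.211ms=3/2b +1184.211ms=3/2b
3) 2368.421ms=3b +2368.421ms=3b
4) 4736.842ms=6b +676.692ms=6/7b
5) 5413.534ms=48/7b +676.692ms=6/7b
6) 6090.226ms=54/7b +676.692ms=6/7b
7) 6766.917ms=60/7b +676.692ms=6/7b
8) 7443.609ms=66/7b +676.692ms=6/7b
9) 8120.301ms=72/7b +676.692ms=6/7b
10) 8796.992ms=78/7b +676.692ms=6/7b
11) 9473.684ms=12b +2368.421ms=3b
12) 11842.105ms=15b +2368.421ms=3b
13) 14210.526ms=18b +1184.211ms=3/2b
14) 15394.737ms=39/2b +1184.211ms=3/2b
15) 16578.947ms=21b +2368.421ms=3b
Σ=24b of 24 (76bpm 6/8) — PASS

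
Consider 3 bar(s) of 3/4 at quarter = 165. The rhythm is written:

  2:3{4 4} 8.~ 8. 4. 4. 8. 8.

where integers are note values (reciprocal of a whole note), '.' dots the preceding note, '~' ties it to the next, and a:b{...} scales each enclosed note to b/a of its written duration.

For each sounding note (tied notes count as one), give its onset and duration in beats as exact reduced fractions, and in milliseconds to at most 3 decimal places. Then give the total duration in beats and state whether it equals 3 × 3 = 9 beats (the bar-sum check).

1) 0.0ms=0b +545.455ms=3/2b
2) 545.455ms=3/2b +545.455ms=3/2b
3) 1090.909ms=3b +545.455ms=3/2b
4) 1636.364ms=9/2b +545.455ms=3/2b
5) 2181.818ms=6b +545.455ms=3/2b
6) 2727.273ms=15/2b +272.727ms=3/4b
7) 3000.0ms=33/4b +272.727ms=3/4b
Σ=9b of 9 (165bpm 3/4) — PASS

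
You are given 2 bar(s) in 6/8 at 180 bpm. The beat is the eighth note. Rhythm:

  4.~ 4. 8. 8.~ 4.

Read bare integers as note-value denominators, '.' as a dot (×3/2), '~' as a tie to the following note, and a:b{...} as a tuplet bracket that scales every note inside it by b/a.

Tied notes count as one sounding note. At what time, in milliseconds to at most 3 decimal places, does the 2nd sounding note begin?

note 2 onset = 6b = 2000.0ms

1. 0.0ms @ 0 + 2000.0ms (6)
2. 2000.0ms @ 6 + 500.0ms (3/2)
3. 2500.0ms @ 15/2 + 1500.0ms (9/2)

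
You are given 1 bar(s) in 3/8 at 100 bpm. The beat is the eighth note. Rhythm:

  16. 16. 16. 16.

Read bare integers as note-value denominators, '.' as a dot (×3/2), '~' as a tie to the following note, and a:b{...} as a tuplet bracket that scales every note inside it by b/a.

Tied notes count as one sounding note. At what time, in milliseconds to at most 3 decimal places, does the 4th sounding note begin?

note 4 onset = 9/4b = 1350.0ms

1. 0.0ms @ 0 + 450.0ms (3/4)
2. 450.0ms @ 3/4 + 450.0ms (3/4)
3. 900.0ms @ 3/2 + 450.0ms (3/4)
4. 1350.0ms @ 9/4 + 450.0ms (3/4)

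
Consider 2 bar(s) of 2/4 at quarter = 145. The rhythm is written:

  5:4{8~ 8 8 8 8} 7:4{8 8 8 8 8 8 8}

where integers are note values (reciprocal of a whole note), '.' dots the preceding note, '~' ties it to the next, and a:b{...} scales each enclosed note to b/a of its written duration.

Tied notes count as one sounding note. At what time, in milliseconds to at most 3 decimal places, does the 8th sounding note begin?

note 8 onset = 20/7b = 1182.266ms

1. 0.0ms @ 0 + 331.034ms (4/5)
2. 331.034ms @ 4/5 + 165.517ms (2/5)
3. 496.552ms @ 6/5 + 165.517ms (2/5)
4. 662.069ms @ 8/5 + 165.517ms (2/5)
5. 827.586ms @ 2 + 118.227ms (2/7)
6. 945.813ms @ 16/7 + 118.227ms (2/7)
7. 1064.039ms @ 18/7 + 118.227ms (2/7)
8. 1182.266ms @ 20/7 + 118.227ms (2/7)
9. 1300.493ms @ 22/7 + 118.227ms (2/7)
10. 1418.719ms @ 24/7 + 118.227ms (2/7)
11. 1536.946ms @ 26/7 + 118.227ms (2/7)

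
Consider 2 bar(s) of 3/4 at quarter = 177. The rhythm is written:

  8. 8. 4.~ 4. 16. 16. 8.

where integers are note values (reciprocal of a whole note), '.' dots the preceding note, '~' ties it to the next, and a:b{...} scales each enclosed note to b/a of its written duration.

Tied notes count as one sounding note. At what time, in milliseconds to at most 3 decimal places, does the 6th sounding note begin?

note 6 onset = 21/4b = 1779.661ms

1. 0.0ms @ 0 + 254.237ms (3/4)
2. 254.237ms @ 3/4 + 254.237ms (3/4)
3. 508.475ms @ 3/2 + 1016.949ms (3)
4. 1525.424ms @ 9/2 + 127.119ms (3/8)
5. 1652.542ms @ 39/8 + 127.119ms (3/8)
6. 1779.661ms @ 21/4 + 254.237ms (3/4)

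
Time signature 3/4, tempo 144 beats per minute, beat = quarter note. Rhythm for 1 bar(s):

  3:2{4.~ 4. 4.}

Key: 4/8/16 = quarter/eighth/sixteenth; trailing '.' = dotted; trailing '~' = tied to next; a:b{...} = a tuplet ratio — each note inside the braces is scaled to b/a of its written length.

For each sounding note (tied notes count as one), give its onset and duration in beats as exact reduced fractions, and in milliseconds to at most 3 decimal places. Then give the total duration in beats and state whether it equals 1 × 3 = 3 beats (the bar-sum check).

1) 0.0ms=0b +833.333ms=2b
2) 833.333ms=2b +416.667ms=1b
Σ=3b of 3 (144bpm 3/4) — PASS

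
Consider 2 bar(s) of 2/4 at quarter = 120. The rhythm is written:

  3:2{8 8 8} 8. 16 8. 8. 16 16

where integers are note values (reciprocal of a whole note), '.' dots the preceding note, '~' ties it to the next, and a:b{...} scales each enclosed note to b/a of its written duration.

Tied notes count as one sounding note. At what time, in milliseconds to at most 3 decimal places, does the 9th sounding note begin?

note 9 onset = 15/4b = 1875.0ms

1. 0.0ms @ 0 + 166.667ms (1/3)
2. 166.667ms @ 1/3 + 166.667ms (1/3)
3. 333.333ms @ 2/3 + 166.667ms (1/3)
4. 500.0ms @ 1 + 375.0ms (3/4)
5. 875.0ms @ 7/4 + 125.0ms (1/4)
6. 1000.0ms @ 2 + 375.0ms (3/4)
7. 1375.0ms @ 11/4 + 375.0ms (3/4)
8. 1750.0ms @ 7/2 + 125.0ms (1/4)
9. 1875.0ms @ 15/4 + 125.0ms (1/4)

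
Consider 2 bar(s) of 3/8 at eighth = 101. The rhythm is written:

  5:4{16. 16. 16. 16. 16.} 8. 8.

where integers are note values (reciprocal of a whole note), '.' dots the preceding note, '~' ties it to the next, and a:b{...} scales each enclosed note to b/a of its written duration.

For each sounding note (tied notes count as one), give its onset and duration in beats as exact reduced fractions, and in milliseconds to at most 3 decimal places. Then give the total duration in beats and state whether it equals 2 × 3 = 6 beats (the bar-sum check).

1) 0.0ms=0b +356.436ms=3/5b
2) 356.436ms=3/5b +356.436ms=3/5b
3) 712.871ms=6/5b +356.436ms=3/5b
4) 1069.307ms=9/5b +356.436ms=3/5b
5) 1425.743ms=12/5b +356.436ms=3/5b
6) 1782.178ms=3b +891.089ms=3/2b
7) 2673.267ms=9/2b +891.089ms=3/2b
Σ=6b of 6 (101bpm 3/8) — PASS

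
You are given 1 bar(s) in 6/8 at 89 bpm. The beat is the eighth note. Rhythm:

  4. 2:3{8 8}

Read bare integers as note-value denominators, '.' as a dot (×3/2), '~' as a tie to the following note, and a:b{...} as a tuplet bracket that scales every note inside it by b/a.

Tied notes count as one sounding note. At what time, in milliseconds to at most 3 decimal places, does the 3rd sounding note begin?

note 3 onset = 9/2b = 3033.708ms

1. 0.0ms @ 0 + 2022.472ms (3)
2. 2022.472ms @ 3 + 1011.236ms (3/2)
3. 3033.708ms @ 9/2 + 1011.236ms (3/2)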